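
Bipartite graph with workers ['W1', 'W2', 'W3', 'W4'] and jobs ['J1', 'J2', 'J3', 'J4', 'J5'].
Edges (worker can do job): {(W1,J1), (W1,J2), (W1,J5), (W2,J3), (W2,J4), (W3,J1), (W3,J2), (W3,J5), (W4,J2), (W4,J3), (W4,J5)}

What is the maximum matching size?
Maximum matching size = 4

Maximum matching: {(W1,J1), (W2,J4), (W3,J2), (W4,J3)}
Size: 4

This assigns 4 workers to 4 distinct jobs.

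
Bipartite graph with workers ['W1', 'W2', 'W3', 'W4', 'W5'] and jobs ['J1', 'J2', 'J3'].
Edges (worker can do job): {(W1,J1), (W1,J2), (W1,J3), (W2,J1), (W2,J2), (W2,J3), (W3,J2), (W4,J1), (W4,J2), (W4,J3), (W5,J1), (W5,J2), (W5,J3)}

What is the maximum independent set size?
Maximum independent set = 5

By König's theorem:
- Min vertex cover = Max matching = 3
- Max independent set = Total vertices - Min vertex cover
- Max independent set = 8 - 3 = 5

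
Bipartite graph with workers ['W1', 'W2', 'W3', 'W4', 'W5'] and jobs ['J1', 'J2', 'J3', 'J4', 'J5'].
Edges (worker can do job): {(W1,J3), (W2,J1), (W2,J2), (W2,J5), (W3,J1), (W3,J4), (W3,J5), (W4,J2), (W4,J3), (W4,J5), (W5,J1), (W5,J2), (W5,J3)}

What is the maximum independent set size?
Maximum independent set = 5

By König's theorem:
- Min vertex cover = Max matching = 5
- Max independent set = Total vertices - Min vertex cover
- Max independent set = 10 - 5 = 5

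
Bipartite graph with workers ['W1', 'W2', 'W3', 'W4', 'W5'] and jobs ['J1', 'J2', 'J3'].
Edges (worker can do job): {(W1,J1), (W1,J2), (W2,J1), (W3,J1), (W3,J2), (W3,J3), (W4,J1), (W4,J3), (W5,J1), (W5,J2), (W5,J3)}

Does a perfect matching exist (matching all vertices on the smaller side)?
Yes, perfect matching exists (size 3)

Perfect matching: {(W1,J2), (W3,J3), (W5,J1)}
All 3 vertices on the smaller side are matched.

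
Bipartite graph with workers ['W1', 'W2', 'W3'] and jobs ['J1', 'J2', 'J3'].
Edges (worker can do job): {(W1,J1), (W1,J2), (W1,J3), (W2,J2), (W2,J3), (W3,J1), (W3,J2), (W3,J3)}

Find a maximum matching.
Matching: {(W1,J1), (W2,J2), (W3,J3)}

Maximum matching (size 3):
  W1 → J1
  W2 → J2
  W3 → J3

Each worker is assigned to at most one job, and each job to at most one worker.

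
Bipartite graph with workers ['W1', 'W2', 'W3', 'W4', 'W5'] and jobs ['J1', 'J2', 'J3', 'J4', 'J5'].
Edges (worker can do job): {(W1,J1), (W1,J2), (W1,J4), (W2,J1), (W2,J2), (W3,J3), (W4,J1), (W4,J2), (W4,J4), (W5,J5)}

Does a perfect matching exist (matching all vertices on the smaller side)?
Yes, perfect matching exists (size 5)

Perfect matching: {(W1,J4), (W2,J2), (W3,J3), (W4,J1), (W5,J5)}
All 5 vertices on the smaller side are matched.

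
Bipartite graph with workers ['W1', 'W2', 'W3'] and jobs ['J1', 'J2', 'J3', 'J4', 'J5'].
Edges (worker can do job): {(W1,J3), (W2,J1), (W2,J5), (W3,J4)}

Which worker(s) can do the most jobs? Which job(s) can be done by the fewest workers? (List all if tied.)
Most versatile: W2 (2 jobs); Least covered: J2 (0 workers)

Worker degrees (jobs they can do): W1:1, W2:2, W3:1
Job degrees (workers who can do it): J1:1, J2:0, J3:1, J4:1, J5:1

Maximum worker degree is 2, achieved by: W2
Minimum job degree is 0, achieved by: J2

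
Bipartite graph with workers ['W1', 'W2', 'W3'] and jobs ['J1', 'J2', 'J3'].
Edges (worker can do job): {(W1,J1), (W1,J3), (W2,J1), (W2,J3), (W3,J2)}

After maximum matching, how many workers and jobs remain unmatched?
Unmatched: 0 workers, 0 jobs

Maximum matching size: 3
Workers: 3 total, 3 matched, 0 unmatched
Jobs: 3 total, 3 matched, 0 unmatched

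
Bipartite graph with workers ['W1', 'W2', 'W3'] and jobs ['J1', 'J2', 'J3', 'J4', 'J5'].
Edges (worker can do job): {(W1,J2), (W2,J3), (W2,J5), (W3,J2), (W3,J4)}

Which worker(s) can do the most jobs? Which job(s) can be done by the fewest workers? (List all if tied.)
Most versatile: W2, W3 (2 jobs); Least covered: J1 (0 workers)

Worker degrees (jobs they can do): W1:1, W2:2, W3:2
Job degrees (workers who can do it): J1:0, J2:2, J3:1, J4:1, J5:1

Maximum worker degree is 2, achieved by: W2, W3
Minimum job degree is 0, achieved by: J1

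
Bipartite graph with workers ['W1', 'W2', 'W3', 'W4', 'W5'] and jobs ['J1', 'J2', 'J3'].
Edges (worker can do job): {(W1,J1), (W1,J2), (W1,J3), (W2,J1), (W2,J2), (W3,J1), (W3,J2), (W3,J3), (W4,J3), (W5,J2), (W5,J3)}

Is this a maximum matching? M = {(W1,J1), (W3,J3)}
No, size 2 is not maximum

Proposed matching has size 2.
Maximum matching size for this graph: 3.

This is NOT maximum - can be improved to size 3.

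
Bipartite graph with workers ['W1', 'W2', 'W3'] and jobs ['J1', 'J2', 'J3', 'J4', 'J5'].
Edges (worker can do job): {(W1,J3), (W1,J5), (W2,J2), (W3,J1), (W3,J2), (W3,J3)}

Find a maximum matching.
Matching: {(W1,J5), (W2,J2), (W3,J3)}

Maximum matching (size 3):
  W1 → J5
  W2 → J2
  W3 → J3

Each worker is assigned to at most one job, and each job to at most one worker.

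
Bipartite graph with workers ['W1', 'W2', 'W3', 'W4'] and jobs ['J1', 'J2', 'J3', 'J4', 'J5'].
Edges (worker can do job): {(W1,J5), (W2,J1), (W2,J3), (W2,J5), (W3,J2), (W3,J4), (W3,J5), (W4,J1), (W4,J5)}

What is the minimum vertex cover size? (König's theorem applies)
Minimum vertex cover size = 4

By König's theorem: in bipartite graphs,
min vertex cover = max matching = 4

Maximum matching has size 4, so minimum vertex cover also has size 4.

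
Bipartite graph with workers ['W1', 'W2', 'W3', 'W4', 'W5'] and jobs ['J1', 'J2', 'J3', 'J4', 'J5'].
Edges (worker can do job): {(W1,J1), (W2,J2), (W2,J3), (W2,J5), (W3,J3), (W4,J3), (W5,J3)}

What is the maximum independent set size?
Maximum independent set = 7

By König's theorem:
- Min vertex cover = Max matching = 3
- Max independent set = Total vertices - Min vertex cover
- Max independent set = 10 - 3 = 7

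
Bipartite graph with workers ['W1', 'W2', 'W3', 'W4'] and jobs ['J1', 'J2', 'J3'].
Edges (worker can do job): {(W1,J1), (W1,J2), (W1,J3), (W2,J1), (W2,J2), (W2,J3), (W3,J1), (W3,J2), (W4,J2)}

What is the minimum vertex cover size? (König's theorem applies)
Minimum vertex cover size = 3

By König's theorem: in bipartite graphs,
min vertex cover = max matching = 3

Maximum matching has size 3, so minimum vertex cover also has size 3.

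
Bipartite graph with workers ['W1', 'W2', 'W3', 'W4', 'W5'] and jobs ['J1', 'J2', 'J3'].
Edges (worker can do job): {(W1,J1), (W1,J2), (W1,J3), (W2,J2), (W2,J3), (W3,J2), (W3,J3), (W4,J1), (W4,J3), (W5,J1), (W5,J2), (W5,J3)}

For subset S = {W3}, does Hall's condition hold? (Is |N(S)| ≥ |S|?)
Yes: |N(S)| = 2, |S| = 1

Subset S = {W3}
Neighbors N(S) = {J2, J3}

|N(S)| = 2, |S| = 1
Hall's condition: |N(S)| ≥ |S| is satisfied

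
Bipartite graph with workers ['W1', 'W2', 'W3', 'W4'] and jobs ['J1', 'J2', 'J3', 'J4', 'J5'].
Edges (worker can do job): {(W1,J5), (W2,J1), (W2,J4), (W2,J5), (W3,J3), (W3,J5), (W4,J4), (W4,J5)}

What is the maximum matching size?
Maximum matching size = 4

Maximum matching: {(W1,J5), (W2,J1), (W3,J3), (W4,J4)}
Size: 4

This assigns 4 workers to 4 distinct jobs.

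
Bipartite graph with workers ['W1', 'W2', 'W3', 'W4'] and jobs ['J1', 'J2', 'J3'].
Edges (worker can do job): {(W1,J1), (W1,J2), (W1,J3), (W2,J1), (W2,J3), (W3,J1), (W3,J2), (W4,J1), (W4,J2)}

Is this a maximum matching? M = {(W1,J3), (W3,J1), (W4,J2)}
Yes, size 3 is maximum

Proposed matching has size 3.
Maximum matching size for this graph: 3.

This is a maximum matching.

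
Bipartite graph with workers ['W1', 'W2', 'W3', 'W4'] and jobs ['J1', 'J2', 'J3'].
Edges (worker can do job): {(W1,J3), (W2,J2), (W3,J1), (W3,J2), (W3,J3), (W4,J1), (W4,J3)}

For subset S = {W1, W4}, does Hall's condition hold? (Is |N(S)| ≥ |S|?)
Yes: |N(S)| = 2, |S| = 2

Subset S = {W1, W4}
Neighbors N(S) = {J1, J3}

|N(S)| = 2, |S| = 2
Hall's condition: |N(S)| ≥ |S| is satisfied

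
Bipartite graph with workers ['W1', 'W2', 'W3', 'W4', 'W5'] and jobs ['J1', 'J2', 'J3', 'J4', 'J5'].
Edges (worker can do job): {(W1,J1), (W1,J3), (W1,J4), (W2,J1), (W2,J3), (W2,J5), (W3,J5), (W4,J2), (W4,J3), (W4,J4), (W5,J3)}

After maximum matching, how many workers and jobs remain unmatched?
Unmatched: 0 workers, 0 jobs

Maximum matching size: 5
Workers: 5 total, 5 matched, 0 unmatched
Jobs: 5 total, 5 matched, 0 unmatched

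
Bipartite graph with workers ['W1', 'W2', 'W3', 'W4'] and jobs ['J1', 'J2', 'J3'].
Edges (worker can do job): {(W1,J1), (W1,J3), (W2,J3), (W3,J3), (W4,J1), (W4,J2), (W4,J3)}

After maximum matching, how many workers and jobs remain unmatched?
Unmatched: 1 workers, 0 jobs

Maximum matching size: 3
Workers: 4 total, 3 matched, 1 unmatched
Jobs: 3 total, 3 matched, 0 unmatched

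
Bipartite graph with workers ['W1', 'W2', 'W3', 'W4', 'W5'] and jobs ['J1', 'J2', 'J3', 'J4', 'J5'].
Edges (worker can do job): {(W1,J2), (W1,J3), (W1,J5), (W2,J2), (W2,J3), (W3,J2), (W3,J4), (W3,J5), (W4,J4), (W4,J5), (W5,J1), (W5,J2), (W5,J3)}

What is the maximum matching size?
Maximum matching size = 5

Maximum matching: {(W1,J2), (W2,J3), (W3,J5), (W4,J4), (W5,J1)}
Size: 5

This assigns 5 workers to 5 distinct jobs.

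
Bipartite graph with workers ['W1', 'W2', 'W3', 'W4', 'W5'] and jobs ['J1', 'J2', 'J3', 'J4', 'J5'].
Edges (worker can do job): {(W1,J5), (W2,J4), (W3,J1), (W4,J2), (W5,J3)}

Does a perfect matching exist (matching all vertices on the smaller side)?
Yes, perfect matching exists (size 5)

Perfect matching: {(W1,J5), (W2,J4), (W3,J1), (W4,J2), (W5,J3)}
All 5 vertices on the smaller side are matched.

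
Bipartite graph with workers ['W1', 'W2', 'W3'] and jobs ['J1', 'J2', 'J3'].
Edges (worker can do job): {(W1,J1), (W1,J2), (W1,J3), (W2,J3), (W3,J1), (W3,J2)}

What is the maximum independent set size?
Maximum independent set = 3

By König's theorem:
- Min vertex cover = Max matching = 3
- Max independent set = Total vertices - Min vertex cover
- Max independent set = 6 - 3 = 3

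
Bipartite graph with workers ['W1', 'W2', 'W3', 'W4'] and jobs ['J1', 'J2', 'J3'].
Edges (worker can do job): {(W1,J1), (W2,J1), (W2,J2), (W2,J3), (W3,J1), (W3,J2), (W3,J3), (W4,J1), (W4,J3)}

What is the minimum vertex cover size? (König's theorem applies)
Minimum vertex cover size = 3

By König's theorem: in bipartite graphs,
min vertex cover = max matching = 3

Maximum matching has size 3, so minimum vertex cover also has size 3.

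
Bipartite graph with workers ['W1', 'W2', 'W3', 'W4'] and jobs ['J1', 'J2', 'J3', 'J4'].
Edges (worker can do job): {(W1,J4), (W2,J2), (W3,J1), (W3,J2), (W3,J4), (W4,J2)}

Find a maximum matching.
Matching: {(W1,J4), (W3,J1), (W4,J2)}

Maximum matching (size 3):
  W1 → J4
  W3 → J1
  W4 → J2

Each worker is assigned to at most one job, and each job to at most one worker.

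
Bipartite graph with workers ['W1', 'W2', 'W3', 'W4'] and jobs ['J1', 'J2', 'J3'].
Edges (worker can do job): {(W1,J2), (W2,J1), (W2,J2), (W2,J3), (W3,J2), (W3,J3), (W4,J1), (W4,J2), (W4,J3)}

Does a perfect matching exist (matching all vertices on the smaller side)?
Yes, perfect matching exists (size 3)

Perfect matching: {(W1,J2), (W3,J3), (W4,J1)}
All 3 vertices on the smaller side are matched.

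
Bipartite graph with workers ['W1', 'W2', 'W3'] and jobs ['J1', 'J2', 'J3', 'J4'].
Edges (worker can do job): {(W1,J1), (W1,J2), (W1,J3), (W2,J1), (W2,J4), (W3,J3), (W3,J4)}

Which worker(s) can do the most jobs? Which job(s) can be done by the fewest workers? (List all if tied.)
Most versatile: W1 (3 jobs); Least covered: J2 (1 workers)

Worker degrees (jobs they can do): W1:3, W2:2, W3:2
Job degrees (workers who can do it): J1:2, J2:1, J3:2, J4:2

Maximum worker degree is 3, achieved by: W1
Minimum job degree is 1, achieved by: J2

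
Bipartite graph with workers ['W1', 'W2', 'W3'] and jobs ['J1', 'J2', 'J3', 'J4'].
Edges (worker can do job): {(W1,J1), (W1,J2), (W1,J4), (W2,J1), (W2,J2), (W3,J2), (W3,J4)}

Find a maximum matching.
Matching: {(W1,J4), (W2,J1), (W3,J2)}

Maximum matching (size 3):
  W1 → J4
  W2 → J1
  W3 → J2

Each worker is assigned to at most one job, and each job to at most one worker.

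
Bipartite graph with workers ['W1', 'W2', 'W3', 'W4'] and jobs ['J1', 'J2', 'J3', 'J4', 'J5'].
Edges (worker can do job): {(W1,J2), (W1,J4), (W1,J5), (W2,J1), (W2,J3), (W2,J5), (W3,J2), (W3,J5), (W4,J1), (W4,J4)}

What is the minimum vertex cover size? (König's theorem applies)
Minimum vertex cover size = 4

By König's theorem: in bipartite graphs,
min vertex cover = max matching = 4

Maximum matching has size 4, so minimum vertex cover also has size 4.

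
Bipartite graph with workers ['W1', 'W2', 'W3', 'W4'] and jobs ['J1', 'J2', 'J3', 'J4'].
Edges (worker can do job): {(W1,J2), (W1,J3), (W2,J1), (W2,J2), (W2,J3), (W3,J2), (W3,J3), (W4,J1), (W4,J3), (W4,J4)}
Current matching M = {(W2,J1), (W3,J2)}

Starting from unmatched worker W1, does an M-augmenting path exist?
Yes: W1 → J3

An M-augmenting path alternates non-matching / matching edges, starting and ending at unmatched vertices.
Path: W1 → J3
(J3 is unmatched in M, so the path is augmenting.)
Flipping edges along this path would increase |M| from 2 to 3.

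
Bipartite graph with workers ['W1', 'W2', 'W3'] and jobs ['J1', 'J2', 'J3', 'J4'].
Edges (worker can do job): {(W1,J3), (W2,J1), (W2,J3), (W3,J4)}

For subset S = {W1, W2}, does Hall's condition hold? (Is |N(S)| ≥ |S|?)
Yes: |N(S)| = 2, |S| = 2

Subset S = {W1, W2}
Neighbors N(S) = {J1, J3}

|N(S)| = 2, |S| = 2
Hall's condition: |N(S)| ≥ |S| is satisfied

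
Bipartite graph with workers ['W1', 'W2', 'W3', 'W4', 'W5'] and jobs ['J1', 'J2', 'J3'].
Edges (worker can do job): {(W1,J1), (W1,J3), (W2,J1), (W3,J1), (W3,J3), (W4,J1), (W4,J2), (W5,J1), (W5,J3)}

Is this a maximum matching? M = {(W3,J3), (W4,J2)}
No, size 2 is not maximum

Proposed matching has size 2.
Maximum matching size for this graph: 3.

This is NOT maximum - can be improved to size 3.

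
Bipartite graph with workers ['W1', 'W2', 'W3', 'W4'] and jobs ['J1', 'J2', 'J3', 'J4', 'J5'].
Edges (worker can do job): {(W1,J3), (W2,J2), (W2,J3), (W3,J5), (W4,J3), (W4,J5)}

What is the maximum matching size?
Maximum matching size = 3

Maximum matching: {(W1,J3), (W2,J2), (W4,J5)}
Size: 3

This assigns 3 workers to 3 distinct jobs.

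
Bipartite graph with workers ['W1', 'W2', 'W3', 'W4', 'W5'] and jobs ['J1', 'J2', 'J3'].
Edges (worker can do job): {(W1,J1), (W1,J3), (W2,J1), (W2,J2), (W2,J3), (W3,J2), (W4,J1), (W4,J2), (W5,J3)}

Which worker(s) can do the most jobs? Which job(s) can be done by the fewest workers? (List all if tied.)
Most versatile: W2 (3 jobs); Least covered: J1, J2, J3 (3 workers)

Worker degrees (jobs they can do): W1:2, W2:3, W3:1, W4:2, W5:1
Job degrees (workers who can do it): J1:3, J2:3, J3:3

Maximum worker degree is 3, achieved by: W2
Minimum job degree is 3, achieved by: J1, J2, J3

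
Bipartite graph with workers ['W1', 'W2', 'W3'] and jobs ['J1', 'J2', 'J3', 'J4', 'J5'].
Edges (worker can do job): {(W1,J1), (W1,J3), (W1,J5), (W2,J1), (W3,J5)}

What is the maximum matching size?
Maximum matching size = 3

Maximum matching: {(W1,J3), (W2,J1), (W3,J5)}
Size: 3

This assigns 3 workers to 3 distinct jobs.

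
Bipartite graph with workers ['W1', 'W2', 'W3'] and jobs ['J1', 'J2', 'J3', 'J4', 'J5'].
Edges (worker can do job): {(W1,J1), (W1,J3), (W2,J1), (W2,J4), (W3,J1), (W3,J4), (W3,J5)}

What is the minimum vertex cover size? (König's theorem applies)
Minimum vertex cover size = 3

By König's theorem: in bipartite graphs,
min vertex cover = max matching = 3

Maximum matching has size 3, so minimum vertex cover also has size 3.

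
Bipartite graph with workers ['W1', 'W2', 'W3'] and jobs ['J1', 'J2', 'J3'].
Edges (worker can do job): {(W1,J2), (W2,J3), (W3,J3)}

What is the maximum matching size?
Maximum matching size = 2

Maximum matching: {(W1,J2), (W3,J3)}
Size: 2

This assigns 2 workers to 2 distinct jobs.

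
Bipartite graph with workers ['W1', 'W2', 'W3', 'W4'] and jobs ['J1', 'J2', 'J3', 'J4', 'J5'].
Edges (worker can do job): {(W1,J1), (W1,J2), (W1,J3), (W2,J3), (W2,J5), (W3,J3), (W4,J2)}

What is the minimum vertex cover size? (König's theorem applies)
Minimum vertex cover size = 4

By König's theorem: in bipartite graphs,
min vertex cover = max matching = 4

Maximum matching has size 4, so minimum vertex cover also has size 4.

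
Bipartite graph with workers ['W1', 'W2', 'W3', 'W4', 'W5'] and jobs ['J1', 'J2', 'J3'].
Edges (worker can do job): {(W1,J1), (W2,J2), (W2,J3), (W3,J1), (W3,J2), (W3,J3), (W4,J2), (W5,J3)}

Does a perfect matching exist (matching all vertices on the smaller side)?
Yes, perfect matching exists (size 3)

Perfect matching: {(W1,J1), (W3,J3), (W4,J2)}
All 3 vertices on the smaller side are matched.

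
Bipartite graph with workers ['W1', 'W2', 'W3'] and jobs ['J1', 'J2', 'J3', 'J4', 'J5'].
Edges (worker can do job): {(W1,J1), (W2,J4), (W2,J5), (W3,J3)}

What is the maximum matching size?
Maximum matching size = 3

Maximum matching: {(W1,J1), (W2,J4), (W3,J3)}
Size: 3

This assigns 3 workers to 3 distinct jobs.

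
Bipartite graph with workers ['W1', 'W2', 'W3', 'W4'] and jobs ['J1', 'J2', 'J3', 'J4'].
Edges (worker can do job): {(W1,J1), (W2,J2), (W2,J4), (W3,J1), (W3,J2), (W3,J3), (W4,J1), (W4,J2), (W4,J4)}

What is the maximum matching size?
Maximum matching size = 4

Maximum matching: {(W1,J1), (W2,J4), (W3,J3), (W4,J2)}
Size: 4

This assigns 4 workers to 4 distinct jobs.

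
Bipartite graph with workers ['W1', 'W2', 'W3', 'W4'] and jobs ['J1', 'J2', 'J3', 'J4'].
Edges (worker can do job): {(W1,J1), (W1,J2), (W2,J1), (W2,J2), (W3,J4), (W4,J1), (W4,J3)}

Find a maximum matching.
Matching: {(W1,J1), (W2,J2), (W3,J4), (W4,J3)}

Maximum matching (size 4):
  W1 → J1
  W2 → J2
  W3 → J4
  W4 → J3

Each worker is assigned to at most one job, and each job to at most one worker.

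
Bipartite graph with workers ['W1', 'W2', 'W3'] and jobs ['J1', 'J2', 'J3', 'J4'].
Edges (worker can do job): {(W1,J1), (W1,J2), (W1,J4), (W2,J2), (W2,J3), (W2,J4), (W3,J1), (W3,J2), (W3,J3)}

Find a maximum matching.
Matching: {(W1,J4), (W2,J2), (W3,J1)}

Maximum matching (size 3):
  W1 → J4
  W2 → J2
  W3 → J1

Each worker is assigned to at most one job, and each job to at most one worker.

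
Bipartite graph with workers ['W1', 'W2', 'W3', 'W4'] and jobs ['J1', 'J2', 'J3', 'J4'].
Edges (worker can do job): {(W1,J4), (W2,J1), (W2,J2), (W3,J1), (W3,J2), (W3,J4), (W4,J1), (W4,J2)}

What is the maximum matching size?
Maximum matching size = 3

Maximum matching: {(W2,J1), (W3,J4), (W4,J2)}
Size: 3

This assigns 3 workers to 3 distinct jobs.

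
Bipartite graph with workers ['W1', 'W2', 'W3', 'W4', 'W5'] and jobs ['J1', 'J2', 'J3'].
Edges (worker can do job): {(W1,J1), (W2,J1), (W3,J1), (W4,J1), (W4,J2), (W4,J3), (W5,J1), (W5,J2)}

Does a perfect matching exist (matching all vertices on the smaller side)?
Yes, perfect matching exists (size 3)

Perfect matching: {(W3,J1), (W4,J3), (W5,J2)}
All 3 vertices on the smaller side are matched.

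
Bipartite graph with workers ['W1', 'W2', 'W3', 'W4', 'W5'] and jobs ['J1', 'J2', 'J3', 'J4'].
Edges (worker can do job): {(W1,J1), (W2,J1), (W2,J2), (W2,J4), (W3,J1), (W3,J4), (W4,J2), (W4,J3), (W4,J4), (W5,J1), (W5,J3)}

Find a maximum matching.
Matching: {(W1,J1), (W3,J4), (W4,J2), (W5,J3)}

Maximum matching (size 4):
  W1 → J1
  W3 → J4
  W4 → J2
  W5 → J3

Each worker is assigned to at most one job, and each job to at most one worker.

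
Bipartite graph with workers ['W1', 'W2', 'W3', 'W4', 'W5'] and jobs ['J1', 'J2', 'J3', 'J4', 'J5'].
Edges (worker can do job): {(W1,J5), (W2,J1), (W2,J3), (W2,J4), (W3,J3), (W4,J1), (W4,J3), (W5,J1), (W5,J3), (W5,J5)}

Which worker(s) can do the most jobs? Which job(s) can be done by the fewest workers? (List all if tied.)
Most versatile: W2, W5 (3 jobs); Least covered: J2 (0 workers)

Worker degrees (jobs they can do): W1:1, W2:3, W3:1, W4:2, W5:3
Job degrees (workers who can do it): J1:3, J2:0, J3:4, J4:1, J5:2

Maximum worker degree is 3, achieved by: W2, W5
Minimum job degree is 0, achieved by: J2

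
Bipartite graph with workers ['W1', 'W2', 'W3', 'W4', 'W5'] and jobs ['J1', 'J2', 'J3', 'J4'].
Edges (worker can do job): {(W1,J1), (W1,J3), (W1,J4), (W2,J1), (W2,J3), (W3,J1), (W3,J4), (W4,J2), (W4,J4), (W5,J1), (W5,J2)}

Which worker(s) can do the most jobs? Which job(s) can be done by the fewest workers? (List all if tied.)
Most versatile: W1 (3 jobs); Least covered: J2, J3 (2 workers)

Worker degrees (jobs they can do): W1:3, W2:2, W3:2, W4:2, W5:2
Job degrees (workers who can do it): J1:4, J2:2, J3:2, J4:3

Maximum worker degree is 3, achieved by: W1
Minimum job degree is 2, achieved by: J2, J3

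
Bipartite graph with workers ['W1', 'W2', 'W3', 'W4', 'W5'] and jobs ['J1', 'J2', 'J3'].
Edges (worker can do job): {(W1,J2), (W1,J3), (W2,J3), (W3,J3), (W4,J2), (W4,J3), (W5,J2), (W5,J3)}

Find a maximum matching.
Matching: {(W3,J3), (W5,J2)}

Maximum matching (size 2):
  W3 → J3
  W5 → J2

Each worker is assigned to at most one job, and each job to at most one worker.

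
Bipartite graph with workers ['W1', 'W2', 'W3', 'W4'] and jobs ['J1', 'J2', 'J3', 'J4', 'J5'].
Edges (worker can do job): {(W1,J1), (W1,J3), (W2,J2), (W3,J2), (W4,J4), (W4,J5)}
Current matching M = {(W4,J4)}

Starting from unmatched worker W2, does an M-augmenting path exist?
Yes: W2 → J2

An M-augmenting path alternates non-matching / matching edges, starting and ending at unmatched vertices.
Path: W2 → J2
(J2 is unmatched in M, so the path is augmenting.)
Flipping edges along this path would increase |M| from 1 to 2.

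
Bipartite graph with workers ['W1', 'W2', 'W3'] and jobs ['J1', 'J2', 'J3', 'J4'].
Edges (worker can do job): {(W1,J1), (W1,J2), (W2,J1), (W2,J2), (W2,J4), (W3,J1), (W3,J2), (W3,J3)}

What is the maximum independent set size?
Maximum independent set = 4

By König's theorem:
- Min vertex cover = Max matching = 3
- Max independent set = Total vertices - Min vertex cover
- Max independent set = 7 - 3 = 4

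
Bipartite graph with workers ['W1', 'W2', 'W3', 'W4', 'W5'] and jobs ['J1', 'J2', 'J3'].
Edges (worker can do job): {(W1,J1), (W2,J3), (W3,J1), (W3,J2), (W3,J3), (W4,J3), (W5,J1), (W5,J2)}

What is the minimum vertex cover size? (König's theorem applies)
Minimum vertex cover size = 3

By König's theorem: in bipartite graphs,
min vertex cover = max matching = 3

Maximum matching has size 3, so minimum vertex cover also has size 3.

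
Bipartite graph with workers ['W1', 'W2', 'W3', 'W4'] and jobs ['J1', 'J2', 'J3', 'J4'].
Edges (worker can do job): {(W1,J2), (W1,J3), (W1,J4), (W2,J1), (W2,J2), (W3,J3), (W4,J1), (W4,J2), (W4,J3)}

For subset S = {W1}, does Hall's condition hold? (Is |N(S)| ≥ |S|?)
Yes: |N(S)| = 3, |S| = 1

Subset S = {W1}
Neighbors N(S) = {J2, J3, J4}

|N(S)| = 3, |S| = 1
Hall's condition: |N(S)| ≥ |S| is satisfied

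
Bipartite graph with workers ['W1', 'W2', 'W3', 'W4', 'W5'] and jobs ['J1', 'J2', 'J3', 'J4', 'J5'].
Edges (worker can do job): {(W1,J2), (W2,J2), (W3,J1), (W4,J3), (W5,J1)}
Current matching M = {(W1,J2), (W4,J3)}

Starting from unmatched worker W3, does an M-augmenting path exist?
Yes: W3 → J1

An M-augmenting path alternates non-matching / matching edges, starting and ending at unmatched vertices.
Path: W3 → J1
(J1 is unmatched in M, so the path is augmenting.)
Flipping edges along this path would increase |M| from 2 to 3.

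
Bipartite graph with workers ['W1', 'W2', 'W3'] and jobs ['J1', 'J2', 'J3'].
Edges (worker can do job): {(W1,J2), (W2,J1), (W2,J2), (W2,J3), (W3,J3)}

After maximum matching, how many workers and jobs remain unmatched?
Unmatched: 0 workers, 0 jobs

Maximum matching size: 3
Workers: 3 total, 3 matched, 0 unmatched
Jobs: 3 total, 3 matched, 0 unmatched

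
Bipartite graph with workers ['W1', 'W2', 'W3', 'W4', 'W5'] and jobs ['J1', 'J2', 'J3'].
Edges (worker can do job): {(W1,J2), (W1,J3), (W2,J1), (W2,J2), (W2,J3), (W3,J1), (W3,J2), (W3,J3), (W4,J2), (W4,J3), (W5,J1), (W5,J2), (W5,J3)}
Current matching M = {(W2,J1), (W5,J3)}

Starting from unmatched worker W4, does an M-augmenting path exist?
Yes: W4 → J3 → W5 → J2

An M-augmenting path alternates non-matching / matching edges, starting and ending at unmatched vertices.
Path: W4 → J3 → W5 → J2
(J2 is unmatched in M, so the path is augmenting.)
Flipping edges along this path would increase |M| from 2 to 3.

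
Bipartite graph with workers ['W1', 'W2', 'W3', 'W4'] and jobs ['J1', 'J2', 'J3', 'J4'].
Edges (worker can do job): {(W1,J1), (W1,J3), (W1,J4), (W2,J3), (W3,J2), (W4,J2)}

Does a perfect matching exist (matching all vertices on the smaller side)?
No, maximum matching has size 3 < 4

Maximum matching has size 3, need 4 for perfect matching.
Unmatched workers: ['W3']
Unmatched jobs: ['J1']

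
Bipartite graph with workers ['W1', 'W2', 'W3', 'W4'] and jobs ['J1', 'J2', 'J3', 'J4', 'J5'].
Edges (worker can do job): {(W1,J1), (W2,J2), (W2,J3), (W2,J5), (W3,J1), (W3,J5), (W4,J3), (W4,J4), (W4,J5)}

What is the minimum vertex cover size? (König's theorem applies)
Minimum vertex cover size = 4

By König's theorem: in bipartite graphs,
min vertex cover = max matching = 4

Maximum matching has size 4, so minimum vertex cover also has size 4.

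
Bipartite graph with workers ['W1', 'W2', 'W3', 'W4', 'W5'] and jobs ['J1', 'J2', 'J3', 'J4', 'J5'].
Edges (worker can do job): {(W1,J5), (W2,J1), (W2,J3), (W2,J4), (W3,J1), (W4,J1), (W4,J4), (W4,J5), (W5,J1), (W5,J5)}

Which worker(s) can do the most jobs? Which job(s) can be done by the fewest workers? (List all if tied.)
Most versatile: W2, W4 (3 jobs); Least covered: J2 (0 workers)

Worker degrees (jobs they can do): W1:1, W2:3, W3:1, W4:3, W5:2
Job degrees (workers who can do it): J1:4, J2:0, J3:1, J4:2, J5:3

Maximum worker degree is 3, achieved by: W2, W4
Minimum job degree is 0, achieved by: J2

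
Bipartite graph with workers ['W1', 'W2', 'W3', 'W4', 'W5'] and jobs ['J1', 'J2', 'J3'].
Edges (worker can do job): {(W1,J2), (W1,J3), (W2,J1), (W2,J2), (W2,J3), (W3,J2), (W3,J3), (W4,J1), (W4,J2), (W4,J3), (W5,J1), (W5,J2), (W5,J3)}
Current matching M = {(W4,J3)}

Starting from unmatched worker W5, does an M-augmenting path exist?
Yes: W5 → J1

An M-augmenting path alternates non-matching / matching edges, starting and ending at unmatched vertices.
Path: W5 → J1
(J1 is unmatched in M, so the path is augmenting.)
Flipping edges along this path would increase |M| from 1 to 2.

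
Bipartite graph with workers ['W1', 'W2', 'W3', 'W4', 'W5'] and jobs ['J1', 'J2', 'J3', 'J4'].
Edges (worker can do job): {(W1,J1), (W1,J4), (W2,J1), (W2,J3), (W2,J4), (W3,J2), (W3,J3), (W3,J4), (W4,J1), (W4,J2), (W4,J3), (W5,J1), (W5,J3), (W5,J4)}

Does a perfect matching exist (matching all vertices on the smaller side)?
Yes, perfect matching exists (size 4)

Perfect matching: {(W1,J4), (W3,J2), (W4,J3), (W5,J1)}
All 4 vertices on the smaller side are matched.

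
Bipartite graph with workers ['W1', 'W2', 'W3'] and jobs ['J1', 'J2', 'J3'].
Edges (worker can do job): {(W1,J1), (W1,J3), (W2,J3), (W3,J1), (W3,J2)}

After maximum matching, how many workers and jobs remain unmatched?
Unmatched: 0 workers, 0 jobs

Maximum matching size: 3
Workers: 3 total, 3 matched, 0 unmatched
Jobs: 3 total, 3 matched, 0 unmatched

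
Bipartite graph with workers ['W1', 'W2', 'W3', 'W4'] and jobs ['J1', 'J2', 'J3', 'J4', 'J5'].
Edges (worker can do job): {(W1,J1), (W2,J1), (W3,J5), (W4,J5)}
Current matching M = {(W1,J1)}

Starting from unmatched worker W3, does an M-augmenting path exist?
Yes: W3 → J5

An M-augmenting path alternates non-matching / matching edges, starting and ending at unmatched vertices.
Path: W3 → J5
(J5 is unmatched in M, so the path is augmenting.)
Flipping edges along this path would increase |M| from 1 to 2.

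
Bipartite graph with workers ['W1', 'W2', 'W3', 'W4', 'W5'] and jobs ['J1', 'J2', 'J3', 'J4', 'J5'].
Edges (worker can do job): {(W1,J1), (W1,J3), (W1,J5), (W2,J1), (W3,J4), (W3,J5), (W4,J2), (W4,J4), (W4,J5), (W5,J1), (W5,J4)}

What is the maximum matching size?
Maximum matching size = 5

Maximum matching: {(W1,J3), (W2,J1), (W3,J5), (W4,J2), (W5,J4)}
Size: 5

This assigns 5 workers to 5 distinct jobs.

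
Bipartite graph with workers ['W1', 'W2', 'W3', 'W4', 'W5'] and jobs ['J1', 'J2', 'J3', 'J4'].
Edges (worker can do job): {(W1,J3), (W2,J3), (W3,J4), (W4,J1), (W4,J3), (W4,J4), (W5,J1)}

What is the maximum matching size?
Maximum matching size = 3

Maximum matching: {(W3,J4), (W4,J3), (W5,J1)}
Size: 3

This assigns 3 workers to 3 distinct jobs.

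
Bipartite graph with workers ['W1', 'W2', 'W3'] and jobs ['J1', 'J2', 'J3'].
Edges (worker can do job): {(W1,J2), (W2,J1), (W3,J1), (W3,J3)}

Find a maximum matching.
Matching: {(W1,J2), (W2,J1), (W3,J3)}

Maximum matching (size 3):
  W1 → J2
  W2 → J1
  W3 → J3

Each worker is assigned to at most one job, and each job to at most one worker.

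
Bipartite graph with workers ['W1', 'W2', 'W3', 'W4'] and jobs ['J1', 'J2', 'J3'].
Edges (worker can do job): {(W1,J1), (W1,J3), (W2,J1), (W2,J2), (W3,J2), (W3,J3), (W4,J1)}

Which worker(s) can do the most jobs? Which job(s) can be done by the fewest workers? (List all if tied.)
Most versatile: W1, W2, W3 (2 jobs); Least covered: J2, J3 (2 workers)

Worker degrees (jobs they can do): W1:2, W2:2, W3:2, W4:1
Job degrees (workers who can do it): J1:3, J2:2, J3:2

Maximum worker degree is 2, achieved by: W1, W2, W3
Minimum job degree is 2, achieved by: J2, J3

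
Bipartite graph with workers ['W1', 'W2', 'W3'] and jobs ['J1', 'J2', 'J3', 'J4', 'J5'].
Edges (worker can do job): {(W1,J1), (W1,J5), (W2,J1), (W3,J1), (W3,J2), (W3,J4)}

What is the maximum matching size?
Maximum matching size = 3

Maximum matching: {(W1,J5), (W2,J1), (W3,J2)}
Size: 3

This assigns 3 workers to 3 distinct jobs.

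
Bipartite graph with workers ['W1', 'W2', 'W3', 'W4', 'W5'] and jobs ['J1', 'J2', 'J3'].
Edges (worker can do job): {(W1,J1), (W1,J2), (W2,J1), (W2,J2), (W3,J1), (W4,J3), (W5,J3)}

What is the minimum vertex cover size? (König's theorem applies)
Minimum vertex cover size = 3

By König's theorem: in bipartite graphs,
min vertex cover = max matching = 3

Maximum matching has size 3, so minimum vertex cover also has size 3.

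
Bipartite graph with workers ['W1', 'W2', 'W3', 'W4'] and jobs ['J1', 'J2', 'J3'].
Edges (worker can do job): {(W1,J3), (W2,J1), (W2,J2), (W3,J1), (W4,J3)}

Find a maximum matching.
Matching: {(W2,J2), (W3,J1), (W4,J3)}

Maximum matching (size 3):
  W2 → J2
  W3 → J1
  W4 → J3

Each worker is assigned to at most one job, and each job to at most one worker.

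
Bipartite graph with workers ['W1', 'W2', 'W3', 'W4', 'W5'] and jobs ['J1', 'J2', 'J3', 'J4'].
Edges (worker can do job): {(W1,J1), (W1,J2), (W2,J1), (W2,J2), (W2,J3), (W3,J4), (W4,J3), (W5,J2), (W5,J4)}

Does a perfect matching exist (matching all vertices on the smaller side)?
Yes, perfect matching exists (size 4)

Perfect matching: {(W1,J1), (W3,J4), (W4,J3), (W5,J2)}
All 4 vertices on the smaller side are matched.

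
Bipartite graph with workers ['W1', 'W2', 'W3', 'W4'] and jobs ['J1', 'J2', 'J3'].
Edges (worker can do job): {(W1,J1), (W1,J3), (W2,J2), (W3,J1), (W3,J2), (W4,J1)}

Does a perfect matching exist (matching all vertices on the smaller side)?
Yes, perfect matching exists (size 3)

Perfect matching: {(W1,J3), (W3,J2), (W4,J1)}
All 3 vertices on the smaller side are matched.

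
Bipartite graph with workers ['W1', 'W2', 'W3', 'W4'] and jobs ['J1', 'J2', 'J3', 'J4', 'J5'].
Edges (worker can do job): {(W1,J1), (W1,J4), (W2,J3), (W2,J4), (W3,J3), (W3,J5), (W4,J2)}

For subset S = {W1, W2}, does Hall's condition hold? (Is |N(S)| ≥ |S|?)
Yes: |N(S)| = 3, |S| = 2

Subset S = {W1, W2}
Neighbors N(S) = {J1, J3, J4}

|N(S)| = 3, |S| = 2
Hall's condition: |N(S)| ≥ |S| is satisfied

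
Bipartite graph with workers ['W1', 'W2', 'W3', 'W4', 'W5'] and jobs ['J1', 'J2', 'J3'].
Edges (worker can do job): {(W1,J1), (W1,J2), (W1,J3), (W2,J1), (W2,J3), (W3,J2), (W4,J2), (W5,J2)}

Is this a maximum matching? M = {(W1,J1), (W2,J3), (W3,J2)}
Yes, size 3 is maximum

Proposed matching has size 3.
Maximum matching size for this graph: 3.

This is a maximum matching.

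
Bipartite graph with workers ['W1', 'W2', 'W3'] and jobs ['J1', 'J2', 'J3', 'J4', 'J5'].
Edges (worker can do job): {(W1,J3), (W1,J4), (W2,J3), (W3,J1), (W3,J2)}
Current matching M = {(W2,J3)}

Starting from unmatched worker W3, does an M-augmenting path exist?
Yes: W3 → J1

An M-augmenting path alternates non-matching / matching edges, starting and ending at unmatched vertices.
Path: W3 → J1
(J1 is unmatched in M, so the path is augmenting.)
Flipping edges along this path would increase |M| from 1 to 2.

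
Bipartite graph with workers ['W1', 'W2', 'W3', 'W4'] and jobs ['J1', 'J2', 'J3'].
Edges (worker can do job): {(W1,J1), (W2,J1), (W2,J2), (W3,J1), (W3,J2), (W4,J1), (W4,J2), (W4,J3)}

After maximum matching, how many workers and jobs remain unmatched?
Unmatched: 1 workers, 0 jobs

Maximum matching size: 3
Workers: 4 total, 3 matched, 1 unmatched
Jobs: 3 total, 3 matched, 0 unmatched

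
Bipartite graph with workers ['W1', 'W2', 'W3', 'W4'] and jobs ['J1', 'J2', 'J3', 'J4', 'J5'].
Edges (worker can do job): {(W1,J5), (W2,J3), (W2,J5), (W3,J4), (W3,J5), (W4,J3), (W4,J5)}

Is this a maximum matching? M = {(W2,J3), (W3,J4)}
No, size 2 is not maximum

Proposed matching has size 2.
Maximum matching size for this graph: 3.

This is NOT maximum - can be improved to size 3.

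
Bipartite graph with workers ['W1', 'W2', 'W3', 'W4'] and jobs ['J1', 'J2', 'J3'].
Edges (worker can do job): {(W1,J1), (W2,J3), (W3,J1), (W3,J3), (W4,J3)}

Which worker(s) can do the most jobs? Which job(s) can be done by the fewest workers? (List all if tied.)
Most versatile: W3 (2 jobs); Least covered: J2 (0 workers)

Worker degrees (jobs they can do): W1:1, W2:1, W3:2, W4:1
Job degrees (workers who can do it): J1:2, J2:0, J3:3

Maximum worker degree is 2, achieved by: W3
Minimum job degree is 0, achieved by: J2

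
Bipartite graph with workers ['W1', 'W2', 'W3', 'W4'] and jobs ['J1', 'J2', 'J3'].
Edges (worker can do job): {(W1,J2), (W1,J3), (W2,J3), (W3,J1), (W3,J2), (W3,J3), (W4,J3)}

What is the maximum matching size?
Maximum matching size = 3

Maximum matching: {(W1,J2), (W3,J1), (W4,J3)}
Size: 3

This assigns 3 workers to 3 distinct jobs.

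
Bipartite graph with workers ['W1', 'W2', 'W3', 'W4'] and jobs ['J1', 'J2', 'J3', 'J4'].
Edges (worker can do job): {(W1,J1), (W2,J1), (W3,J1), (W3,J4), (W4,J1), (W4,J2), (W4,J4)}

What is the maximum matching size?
Maximum matching size = 3

Maximum matching: {(W1,J1), (W3,J4), (W4,J2)}
Size: 3

This assigns 3 workers to 3 distinct jobs.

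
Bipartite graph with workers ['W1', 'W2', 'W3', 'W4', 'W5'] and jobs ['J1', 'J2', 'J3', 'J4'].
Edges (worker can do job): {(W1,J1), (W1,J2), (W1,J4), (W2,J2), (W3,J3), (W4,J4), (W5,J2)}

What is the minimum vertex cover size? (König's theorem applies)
Minimum vertex cover size = 4

By König's theorem: in bipartite graphs,
min vertex cover = max matching = 4

Maximum matching has size 4, so minimum vertex cover also has size 4.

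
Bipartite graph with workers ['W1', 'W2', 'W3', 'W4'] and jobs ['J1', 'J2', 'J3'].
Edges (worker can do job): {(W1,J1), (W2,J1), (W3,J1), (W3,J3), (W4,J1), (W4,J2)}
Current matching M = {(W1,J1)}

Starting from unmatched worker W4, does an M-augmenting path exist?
Yes: W4 → J2

An M-augmenting path alternates non-matching / matching edges, starting and ending at unmatched vertices.
Path: W4 → J2
(J2 is unmatched in M, so the path is augmenting.)
Flipping edges along this path would increase |M| from 1 to 2.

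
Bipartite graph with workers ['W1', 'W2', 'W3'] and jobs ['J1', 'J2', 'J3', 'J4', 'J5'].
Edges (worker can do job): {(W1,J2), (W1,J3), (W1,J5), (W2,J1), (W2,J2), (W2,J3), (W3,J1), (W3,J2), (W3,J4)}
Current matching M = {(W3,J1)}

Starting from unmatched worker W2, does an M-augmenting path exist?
Yes: W2 → J2

An M-augmenting path alternates non-matching / matching edges, starting and ending at unmatched vertices.
Path: W2 → J2
(J2 is unmatched in M, so the path is augmenting.)
Flipping edges along this path would increase |M| from 1 to 2.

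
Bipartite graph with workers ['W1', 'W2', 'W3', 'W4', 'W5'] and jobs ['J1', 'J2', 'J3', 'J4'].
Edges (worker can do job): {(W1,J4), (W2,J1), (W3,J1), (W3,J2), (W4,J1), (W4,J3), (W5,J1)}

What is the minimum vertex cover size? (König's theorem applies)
Minimum vertex cover size = 4

By König's theorem: in bipartite graphs,
min vertex cover = max matching = 4

Maximum matching has size 4, so minimum vertex cover also has size 4.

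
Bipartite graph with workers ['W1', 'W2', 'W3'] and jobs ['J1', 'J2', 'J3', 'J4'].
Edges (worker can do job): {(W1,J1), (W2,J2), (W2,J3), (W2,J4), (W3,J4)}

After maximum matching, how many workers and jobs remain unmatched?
Unmatched: 0 workers, 1 jobs

Maximum matching size: 3
Workers: 3 total, 3 matched, 0 unmatched
Jobs: 4 total, 3 matched, 1 unmatched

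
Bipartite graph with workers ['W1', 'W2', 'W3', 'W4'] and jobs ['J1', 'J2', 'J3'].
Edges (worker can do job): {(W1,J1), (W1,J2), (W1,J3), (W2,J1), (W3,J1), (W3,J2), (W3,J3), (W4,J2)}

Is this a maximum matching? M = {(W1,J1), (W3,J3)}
No, size 2 is not maximum

Proposed matching has size 2.
Maximum matching size for this graph: 3.

This is NOT maximum - can be improved to size 3.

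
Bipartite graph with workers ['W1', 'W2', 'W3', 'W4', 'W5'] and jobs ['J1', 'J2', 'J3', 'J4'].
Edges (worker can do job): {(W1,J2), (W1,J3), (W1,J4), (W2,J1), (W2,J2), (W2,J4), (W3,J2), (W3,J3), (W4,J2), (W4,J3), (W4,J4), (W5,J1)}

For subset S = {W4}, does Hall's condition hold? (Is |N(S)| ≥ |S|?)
Yes: |N(S)| = 3, |S| = 1

Subset S = {W4}
Neighbors N(S) = {J2, J3, J4}

|N(S)| = 3, |S| = 1
Hall's condition: |N(S)| ≥ |S| is satisfied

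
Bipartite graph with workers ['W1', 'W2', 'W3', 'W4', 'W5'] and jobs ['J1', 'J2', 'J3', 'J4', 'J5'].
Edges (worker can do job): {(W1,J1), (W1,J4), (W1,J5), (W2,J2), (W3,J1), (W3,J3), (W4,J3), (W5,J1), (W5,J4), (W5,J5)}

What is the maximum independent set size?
Maximum independent set = 5

By König's theorem:
- Min vertex cover = Max matching = 5
- Max independent set = Total vertices - Min vertex cover
- Max independent set = 10 - 5 = 5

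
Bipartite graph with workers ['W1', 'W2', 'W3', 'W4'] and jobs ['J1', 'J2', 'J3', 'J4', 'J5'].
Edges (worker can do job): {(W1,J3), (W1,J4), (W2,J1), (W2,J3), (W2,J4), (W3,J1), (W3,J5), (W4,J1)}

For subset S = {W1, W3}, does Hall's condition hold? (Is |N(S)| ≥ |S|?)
Yes: |N(S)| = 4, |S| = 2

Subset S = {W1, W3}
Neighbors N(S) = {J1, J3, J4, J5}

|N(S)| = 4, |S| = 2
Hall's condition: |N(S)| ≥ |S| is satisfied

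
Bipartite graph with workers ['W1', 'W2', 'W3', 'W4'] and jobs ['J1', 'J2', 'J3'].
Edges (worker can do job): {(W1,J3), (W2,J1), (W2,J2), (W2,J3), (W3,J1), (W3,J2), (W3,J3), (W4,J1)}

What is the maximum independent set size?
Maximum independent set = 4

By König's theorem:
- Min vertex cover = Max matching = 3
- Max independent set = Total vertices - Min vertex cover
- Max independent set = 7 - 3 = 4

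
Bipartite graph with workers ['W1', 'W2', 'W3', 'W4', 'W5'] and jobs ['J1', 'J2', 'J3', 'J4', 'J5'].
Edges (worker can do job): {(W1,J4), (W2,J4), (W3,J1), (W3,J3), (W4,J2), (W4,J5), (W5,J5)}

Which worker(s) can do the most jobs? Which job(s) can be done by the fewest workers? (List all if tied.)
Most versatile: W3, W4 (2 jobs); Least covered: J1, J2, J3 (1 workers)

Worker degrees (jobs they can do): W1:1, W2:1, W3:2, W4:2, W5:1
Job degrees (workers who can do it): J1:1, J2:1, J3:1, J4:2, J5:2

Maximum worker degree is 2, achieved by: W3, W4
Minimum job degree is 1, achieved by: J1, J2, J3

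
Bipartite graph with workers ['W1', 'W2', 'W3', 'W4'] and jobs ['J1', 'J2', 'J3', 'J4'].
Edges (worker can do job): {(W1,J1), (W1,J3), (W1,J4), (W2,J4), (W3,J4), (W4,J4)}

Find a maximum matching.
Matching: {(W1,J3), (W4,J4)}

Maximum matching (size 2):
  W1 → J3
  W4 → J4

Each worker is assigned to at most one job, and each job to at most one worker.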